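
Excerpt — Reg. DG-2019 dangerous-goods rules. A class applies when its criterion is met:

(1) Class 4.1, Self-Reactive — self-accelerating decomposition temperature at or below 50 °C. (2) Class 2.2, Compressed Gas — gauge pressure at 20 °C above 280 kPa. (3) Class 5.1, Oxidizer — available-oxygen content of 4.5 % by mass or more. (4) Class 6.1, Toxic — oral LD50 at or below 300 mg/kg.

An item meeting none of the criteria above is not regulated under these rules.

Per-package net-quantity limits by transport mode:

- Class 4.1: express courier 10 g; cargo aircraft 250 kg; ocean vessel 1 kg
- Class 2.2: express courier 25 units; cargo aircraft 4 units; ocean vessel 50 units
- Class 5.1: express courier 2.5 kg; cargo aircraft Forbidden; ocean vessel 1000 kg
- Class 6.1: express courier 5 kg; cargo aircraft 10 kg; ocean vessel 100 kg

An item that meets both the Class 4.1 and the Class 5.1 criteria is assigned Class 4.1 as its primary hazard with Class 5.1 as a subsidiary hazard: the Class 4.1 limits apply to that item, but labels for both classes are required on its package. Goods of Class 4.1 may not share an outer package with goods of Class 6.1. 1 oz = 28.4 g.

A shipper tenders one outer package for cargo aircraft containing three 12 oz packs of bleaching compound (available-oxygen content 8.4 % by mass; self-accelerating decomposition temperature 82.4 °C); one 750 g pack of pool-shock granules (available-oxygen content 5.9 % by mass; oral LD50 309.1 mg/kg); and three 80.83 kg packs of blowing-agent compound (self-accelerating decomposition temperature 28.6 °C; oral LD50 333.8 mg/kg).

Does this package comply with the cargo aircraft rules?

With available-oxygen content 8.4 % by mass (≥ 4.5 % by mass), the bleaching compound falls in Class 5.1.
Available-oxygen content 5.9 % by mass meets the Class 5.1 criterion (Oxidizer), so the pool-shock granules are Class 5.1.
Blowing-agent compound: self-accelerating decomposition temperature 28.6 °C ≤ 50 °C → Class 4.1 (Self-Reactive).
Total Class 5.1: (three 12 oz packs = 1022.4 g) + 750 g = 1772.4 g.
Class 5.1 is Forbidden by cargo aircraft.
Class 4.1 quantity: three 80.83 kg packs = 242.49 kg.
That is within the Class 4.1 cargo aircraft limit of 250 kg.
The segregation rule (Class 4.1 with Class 6.1) does not apply to Class 5.1 with Class 4.1.

No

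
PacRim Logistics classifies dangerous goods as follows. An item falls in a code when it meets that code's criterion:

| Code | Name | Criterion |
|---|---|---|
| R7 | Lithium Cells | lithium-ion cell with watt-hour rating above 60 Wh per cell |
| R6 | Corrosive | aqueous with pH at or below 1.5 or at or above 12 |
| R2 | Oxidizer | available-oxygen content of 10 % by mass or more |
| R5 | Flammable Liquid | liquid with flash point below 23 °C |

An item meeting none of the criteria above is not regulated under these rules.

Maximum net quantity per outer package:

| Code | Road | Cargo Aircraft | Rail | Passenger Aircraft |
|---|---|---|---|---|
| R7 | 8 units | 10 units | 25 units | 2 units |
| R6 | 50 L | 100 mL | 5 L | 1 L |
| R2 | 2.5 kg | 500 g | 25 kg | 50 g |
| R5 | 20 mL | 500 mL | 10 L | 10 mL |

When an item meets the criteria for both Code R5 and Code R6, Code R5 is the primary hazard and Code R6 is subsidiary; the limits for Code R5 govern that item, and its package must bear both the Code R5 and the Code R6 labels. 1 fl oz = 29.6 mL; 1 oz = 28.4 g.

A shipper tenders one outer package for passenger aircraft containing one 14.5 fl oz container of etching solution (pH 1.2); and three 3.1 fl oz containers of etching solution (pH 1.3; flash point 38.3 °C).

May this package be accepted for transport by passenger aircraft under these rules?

Yes

pH 1.2 meets the Code R6 criterion (Corrosive), so the etching solution is Code R6.
With pH 1.3 (≤ 1.5), the etching solution falls in Code R6.
Code R6 net quantity: (one 14.5 fl oz container = 429.2 mL) + (three 3.1 fl oz containers = 275.28 mL) = 704.48 mL.
704.48 mL is within the passenger aircraft limit of 1 L for Code R6.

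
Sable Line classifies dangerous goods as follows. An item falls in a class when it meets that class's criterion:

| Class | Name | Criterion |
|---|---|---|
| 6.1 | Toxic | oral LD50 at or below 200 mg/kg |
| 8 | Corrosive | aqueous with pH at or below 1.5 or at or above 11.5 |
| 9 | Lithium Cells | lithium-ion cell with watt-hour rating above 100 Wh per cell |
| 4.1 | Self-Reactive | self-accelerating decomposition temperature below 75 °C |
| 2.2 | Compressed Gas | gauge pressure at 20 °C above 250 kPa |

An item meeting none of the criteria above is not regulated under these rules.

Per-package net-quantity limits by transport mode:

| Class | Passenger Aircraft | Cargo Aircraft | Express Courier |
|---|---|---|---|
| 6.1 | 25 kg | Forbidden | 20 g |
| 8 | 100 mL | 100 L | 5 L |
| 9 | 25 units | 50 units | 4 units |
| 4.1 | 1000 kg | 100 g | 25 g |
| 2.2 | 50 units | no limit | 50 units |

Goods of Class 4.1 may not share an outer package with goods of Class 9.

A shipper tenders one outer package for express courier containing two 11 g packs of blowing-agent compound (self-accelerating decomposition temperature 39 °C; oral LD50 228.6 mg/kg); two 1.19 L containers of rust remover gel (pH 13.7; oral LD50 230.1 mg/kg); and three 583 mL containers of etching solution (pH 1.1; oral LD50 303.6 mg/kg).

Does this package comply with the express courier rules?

Blowing-agent compound: self-accelerating decomposition temperature 39 °C < 75 °C → Class 4.1 (Self-Reactive).
The rust remover gel has pH 13.7, which is ≥ 11.5, so it is Class 8 (Corrosive).
Etching solution: pH 1.1 ≤ 1.5 → Class 8 (Corrosive).
Class 4.1 quantity: two 11 g packs = 22 g.
22 g ≤ 25 g (express courier limit, Class 4.1) — within limit.
Class 8 net quantity: (two 1.19 L containers = 2.38 L) + (three 583 mL containers = 1.749 L) = 4.129 L.
That is within the Class 8 express courier limit of 5 L.
The segregation rule (Class 4.1 with Class 9) does not apply to Class 4.1 with Class 8.
Every hazard class is within its express courier limit and no segregation rule is violated.

Yes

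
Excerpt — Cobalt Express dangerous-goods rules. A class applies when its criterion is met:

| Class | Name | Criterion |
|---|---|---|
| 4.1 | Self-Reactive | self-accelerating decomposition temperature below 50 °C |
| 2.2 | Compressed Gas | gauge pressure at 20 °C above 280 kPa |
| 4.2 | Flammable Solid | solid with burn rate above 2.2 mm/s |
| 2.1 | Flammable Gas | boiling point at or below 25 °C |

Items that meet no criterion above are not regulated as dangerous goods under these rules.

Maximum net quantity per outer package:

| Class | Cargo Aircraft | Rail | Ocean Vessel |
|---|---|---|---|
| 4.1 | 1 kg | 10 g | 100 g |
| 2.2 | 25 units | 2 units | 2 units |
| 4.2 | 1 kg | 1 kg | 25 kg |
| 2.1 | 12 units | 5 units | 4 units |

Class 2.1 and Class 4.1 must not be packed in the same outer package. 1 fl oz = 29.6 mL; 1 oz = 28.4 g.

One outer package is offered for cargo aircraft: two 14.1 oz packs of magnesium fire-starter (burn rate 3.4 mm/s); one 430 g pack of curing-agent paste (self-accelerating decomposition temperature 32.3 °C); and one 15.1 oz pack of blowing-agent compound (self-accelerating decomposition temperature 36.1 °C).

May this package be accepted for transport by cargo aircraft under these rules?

Yes

Magnesium fire-starter: burn rate 3.4 mm/s > 2.2 mm/s → Class 4.2 (Flammable Solid).
The curing-agent paste has self-accelerating decomposition temperature 32.3 °C, which is < 50 °C, so it is Class 4.1 (Self-Reactive).
With self-accelerating decomposition temperature 36.1 °C (< 50 °C), the blowing-agent compound falls in Class 4.1.
Class 4.1 net quantity: 430 g + (one 15.1 oz pack = 428.84 g) = 858.84 g.
858.84 g is within the cargo aircraft limit of 1 kg for Class 4.1.
Class 4.2 quantity: two 14.1 oz packs = 800.88 g.
That is within the Class 4.2 cargo aircraft limit of 1 kg.
The segregation rule (Class 2.1 with Class 4.1) does not apply to Class 4.1 with Class 4.2.
Every hazard class is within its cargo aircraft limit and no segregation rule is violated.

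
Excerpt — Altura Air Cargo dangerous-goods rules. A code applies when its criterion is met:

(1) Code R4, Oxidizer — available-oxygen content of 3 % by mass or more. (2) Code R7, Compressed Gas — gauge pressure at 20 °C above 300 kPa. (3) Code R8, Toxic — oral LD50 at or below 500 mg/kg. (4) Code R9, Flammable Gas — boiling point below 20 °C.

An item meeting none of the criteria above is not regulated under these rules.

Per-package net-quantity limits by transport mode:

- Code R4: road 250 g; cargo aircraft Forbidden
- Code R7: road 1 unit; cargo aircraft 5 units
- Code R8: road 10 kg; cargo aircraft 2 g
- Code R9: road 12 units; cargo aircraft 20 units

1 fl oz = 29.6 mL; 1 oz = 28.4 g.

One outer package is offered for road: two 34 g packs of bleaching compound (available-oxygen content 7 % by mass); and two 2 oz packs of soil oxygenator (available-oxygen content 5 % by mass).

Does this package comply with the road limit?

With available-oxygen content 7 % by mass (≥ 3 % by mass), the bleaching compound falls in Code R4.
The soil oxygenator has available-oxygen content 5 % by mass, which is ≥ 3 % by mass, so it is Code R4 (Oxidizer).
Code R4 net quantity: (two 34 g packs = 68 g) + (two 2 oz packs = 113.6 g) = 181.6 g.
181.6 g ≤ 250 g (road limit, Code R4) — within limit.

Yes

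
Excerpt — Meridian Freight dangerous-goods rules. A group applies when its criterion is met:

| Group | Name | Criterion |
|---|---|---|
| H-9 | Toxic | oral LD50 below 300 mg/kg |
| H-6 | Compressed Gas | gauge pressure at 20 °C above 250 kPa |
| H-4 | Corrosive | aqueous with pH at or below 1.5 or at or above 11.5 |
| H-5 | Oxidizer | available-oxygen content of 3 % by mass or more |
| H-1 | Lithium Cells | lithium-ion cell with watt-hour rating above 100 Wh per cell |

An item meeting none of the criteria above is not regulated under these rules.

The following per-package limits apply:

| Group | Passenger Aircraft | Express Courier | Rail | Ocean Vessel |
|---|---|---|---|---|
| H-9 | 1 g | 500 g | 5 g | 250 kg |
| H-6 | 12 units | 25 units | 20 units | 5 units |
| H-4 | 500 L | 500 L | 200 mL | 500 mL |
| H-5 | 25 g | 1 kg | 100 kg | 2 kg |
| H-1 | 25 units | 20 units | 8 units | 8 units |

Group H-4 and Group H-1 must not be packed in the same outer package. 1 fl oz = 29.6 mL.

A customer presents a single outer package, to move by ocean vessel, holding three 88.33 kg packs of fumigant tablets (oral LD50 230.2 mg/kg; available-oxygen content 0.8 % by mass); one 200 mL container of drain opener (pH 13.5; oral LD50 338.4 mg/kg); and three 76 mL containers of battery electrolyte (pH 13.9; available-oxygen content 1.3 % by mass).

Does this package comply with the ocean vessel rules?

No

Oral LD50 230.2 mg/kg meets the Group H-9 criterion (Toxic), so the fumigant tablets are Group H-9.
pH 13.5 meets the Group H-4 criterion (Corrosive), so the drain opener is Group H-4.
With pH 13.9 (≥ 11.5), the battery electrolyte falls in Group H-4.
Group H-9 quantity: three 88.33 kg packs = 264.99 kg.
264.99 kg > 250 kg (ocean vessel limit, Group H-9) — over the limit.
Total Group H-4: 200 mL + (three 76 mL containers = 228 mL) = 428 mL.
428 mL ≤ 500 mL (ocean vessel limit, Group H-4) — within limit.
The segregation rule (Group H-4 with Group H-1) does not apply to Group H-9 with Group H-4.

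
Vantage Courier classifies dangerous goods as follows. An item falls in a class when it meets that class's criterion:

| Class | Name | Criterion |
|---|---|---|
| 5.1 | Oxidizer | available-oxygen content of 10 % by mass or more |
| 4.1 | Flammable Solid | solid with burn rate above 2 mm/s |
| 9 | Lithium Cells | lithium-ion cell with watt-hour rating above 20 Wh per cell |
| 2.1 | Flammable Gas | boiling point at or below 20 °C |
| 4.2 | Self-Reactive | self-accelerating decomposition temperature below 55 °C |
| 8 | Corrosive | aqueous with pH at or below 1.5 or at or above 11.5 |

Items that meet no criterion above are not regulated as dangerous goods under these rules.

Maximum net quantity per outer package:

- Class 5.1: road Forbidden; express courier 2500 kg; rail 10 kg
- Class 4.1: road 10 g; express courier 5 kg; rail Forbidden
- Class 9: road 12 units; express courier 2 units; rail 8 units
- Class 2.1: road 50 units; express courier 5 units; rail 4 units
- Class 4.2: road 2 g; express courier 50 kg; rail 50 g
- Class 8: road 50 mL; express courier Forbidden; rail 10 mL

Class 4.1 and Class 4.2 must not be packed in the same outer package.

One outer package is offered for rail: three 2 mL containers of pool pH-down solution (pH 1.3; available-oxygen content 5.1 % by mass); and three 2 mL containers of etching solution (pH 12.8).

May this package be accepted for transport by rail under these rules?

Pool pH-down solution: pH 1.3 ≤ 1.5 → Class 8 (Corrosive).
The etching solution has pH 12.8, which is ≥ 11.5, so it is Class 8 (Corrosive).
Total Class 8: (three 2 mL containers = 6 mL) + (three 2 mL containers = 6 mL) = 12 mL.
12 mL exceeds the rail limit of 10 mL for Class 8.

No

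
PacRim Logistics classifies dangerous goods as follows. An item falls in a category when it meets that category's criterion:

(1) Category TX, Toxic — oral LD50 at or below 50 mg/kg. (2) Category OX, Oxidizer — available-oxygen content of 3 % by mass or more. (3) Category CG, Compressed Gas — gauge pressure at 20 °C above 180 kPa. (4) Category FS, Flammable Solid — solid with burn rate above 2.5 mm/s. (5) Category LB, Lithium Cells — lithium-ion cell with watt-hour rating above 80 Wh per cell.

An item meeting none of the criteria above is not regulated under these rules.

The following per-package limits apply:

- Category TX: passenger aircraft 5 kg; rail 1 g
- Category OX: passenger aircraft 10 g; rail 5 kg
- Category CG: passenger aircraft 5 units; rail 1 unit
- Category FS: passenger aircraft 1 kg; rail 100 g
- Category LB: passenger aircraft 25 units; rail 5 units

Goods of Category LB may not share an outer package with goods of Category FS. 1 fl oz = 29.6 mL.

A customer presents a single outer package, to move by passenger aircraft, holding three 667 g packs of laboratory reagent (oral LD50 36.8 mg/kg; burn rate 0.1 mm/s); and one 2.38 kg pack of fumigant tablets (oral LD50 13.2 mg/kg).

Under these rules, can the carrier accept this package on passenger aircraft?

Yes

Laboratory reagent: oral LD50 36.8 mg/kg ≤ 50 mg/kg → Category TX (Toxic).
Fumigant tablets: oral LD50 13.2 mg/kg ≤ 50 mg/kg → Category TX (Toxic).
Category TX net quantity: (three 667 g packs = 2.001 kg) + 2.38 kg = 4.381 kg.
That is within the Category TX passenger aircraft limit of 5 kg.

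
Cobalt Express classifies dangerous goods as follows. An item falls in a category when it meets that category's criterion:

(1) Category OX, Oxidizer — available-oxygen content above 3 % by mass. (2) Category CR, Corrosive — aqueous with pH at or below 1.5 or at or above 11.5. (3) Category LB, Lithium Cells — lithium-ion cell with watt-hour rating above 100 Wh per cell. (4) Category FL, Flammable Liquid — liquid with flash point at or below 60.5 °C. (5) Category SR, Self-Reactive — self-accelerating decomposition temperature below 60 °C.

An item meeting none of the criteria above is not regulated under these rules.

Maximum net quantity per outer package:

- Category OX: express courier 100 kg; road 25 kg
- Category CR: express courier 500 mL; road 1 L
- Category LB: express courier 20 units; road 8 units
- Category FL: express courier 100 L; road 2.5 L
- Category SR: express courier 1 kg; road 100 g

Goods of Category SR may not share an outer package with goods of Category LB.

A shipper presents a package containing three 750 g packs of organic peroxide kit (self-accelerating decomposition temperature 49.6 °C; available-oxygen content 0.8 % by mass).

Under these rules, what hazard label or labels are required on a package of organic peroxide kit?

Organic peroxide kit: self-accelerating decomposition temperature 49.6 °C < 60 °C → Category SR (Self-Reactive).
Only the Category SR label is required.

Category SR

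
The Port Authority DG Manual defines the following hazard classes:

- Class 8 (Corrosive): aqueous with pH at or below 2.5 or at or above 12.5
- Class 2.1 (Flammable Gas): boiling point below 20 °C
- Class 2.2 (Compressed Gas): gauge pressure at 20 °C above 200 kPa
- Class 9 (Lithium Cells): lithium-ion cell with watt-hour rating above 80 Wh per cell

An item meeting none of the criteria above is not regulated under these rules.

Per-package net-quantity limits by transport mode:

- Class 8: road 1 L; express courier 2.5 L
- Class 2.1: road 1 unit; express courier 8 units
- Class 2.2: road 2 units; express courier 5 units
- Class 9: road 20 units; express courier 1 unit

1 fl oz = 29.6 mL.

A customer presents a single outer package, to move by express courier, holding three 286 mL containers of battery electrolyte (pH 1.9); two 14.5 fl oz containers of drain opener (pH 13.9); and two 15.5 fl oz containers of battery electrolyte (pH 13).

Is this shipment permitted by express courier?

With pH 1.9 (≤ 2.5), the battery electrolyte falls in Class 8.
Drain opener: pH 13.9 ≥ 12.5 → Class 8 (Corrosive).
With pH 13 (≥ 12.5), the battery electrolyte falls in Class 8.
Class 8 net quantity: (three 286 mL containers = 858 mL) + (two 14.5 fl oz containers = 858.4 mL) + (two 15.5 fl oz containers = 917.6 mL) = 2.634 L.
That exceeds the Class 8 express courier limit of 2.5 L.

No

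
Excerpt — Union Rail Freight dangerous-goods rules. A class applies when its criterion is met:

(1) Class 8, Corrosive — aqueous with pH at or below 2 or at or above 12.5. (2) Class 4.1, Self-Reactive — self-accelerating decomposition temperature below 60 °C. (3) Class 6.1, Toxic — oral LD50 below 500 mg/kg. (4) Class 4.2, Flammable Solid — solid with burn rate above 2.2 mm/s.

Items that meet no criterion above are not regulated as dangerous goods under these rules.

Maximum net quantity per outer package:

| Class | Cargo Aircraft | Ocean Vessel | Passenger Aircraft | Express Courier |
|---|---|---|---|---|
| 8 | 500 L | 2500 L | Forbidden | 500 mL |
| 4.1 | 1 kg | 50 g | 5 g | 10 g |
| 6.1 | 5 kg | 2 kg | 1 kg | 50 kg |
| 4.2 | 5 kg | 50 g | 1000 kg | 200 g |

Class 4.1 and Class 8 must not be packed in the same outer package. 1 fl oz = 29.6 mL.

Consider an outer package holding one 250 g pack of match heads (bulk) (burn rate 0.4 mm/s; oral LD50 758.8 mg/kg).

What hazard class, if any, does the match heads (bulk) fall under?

oral LD50 758.8 mg/kg is not below 500 mg/kg, so Class 6.1 does not apply.
burn rate 0.4 mm/s is not above 2.2 mm/s, so Class 4.2 does not apply.
No criterion is met, so the item is not regulated.

Not regulated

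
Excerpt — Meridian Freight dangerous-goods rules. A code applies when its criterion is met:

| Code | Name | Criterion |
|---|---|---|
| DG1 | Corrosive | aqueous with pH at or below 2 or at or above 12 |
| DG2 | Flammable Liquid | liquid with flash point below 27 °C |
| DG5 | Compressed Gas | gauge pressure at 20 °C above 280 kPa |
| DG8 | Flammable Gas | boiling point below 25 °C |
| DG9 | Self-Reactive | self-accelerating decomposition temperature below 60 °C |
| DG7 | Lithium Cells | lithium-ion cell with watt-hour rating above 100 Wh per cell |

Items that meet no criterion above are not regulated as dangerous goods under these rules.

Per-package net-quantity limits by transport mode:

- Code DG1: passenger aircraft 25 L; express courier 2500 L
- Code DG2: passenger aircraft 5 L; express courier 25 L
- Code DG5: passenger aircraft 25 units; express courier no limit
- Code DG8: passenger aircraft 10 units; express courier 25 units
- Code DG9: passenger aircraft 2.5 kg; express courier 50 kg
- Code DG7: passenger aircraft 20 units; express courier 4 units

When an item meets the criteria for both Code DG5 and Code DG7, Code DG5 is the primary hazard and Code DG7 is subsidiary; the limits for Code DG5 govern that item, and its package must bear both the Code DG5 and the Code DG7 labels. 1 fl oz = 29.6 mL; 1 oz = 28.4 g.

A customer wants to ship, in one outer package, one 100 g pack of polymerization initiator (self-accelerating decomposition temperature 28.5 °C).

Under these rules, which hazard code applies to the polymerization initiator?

Polymerization initiator: self-accelerating decomposition temperature 28.5 °C < 60 °C → Code DG9 (Self-Reactive).

Code DG9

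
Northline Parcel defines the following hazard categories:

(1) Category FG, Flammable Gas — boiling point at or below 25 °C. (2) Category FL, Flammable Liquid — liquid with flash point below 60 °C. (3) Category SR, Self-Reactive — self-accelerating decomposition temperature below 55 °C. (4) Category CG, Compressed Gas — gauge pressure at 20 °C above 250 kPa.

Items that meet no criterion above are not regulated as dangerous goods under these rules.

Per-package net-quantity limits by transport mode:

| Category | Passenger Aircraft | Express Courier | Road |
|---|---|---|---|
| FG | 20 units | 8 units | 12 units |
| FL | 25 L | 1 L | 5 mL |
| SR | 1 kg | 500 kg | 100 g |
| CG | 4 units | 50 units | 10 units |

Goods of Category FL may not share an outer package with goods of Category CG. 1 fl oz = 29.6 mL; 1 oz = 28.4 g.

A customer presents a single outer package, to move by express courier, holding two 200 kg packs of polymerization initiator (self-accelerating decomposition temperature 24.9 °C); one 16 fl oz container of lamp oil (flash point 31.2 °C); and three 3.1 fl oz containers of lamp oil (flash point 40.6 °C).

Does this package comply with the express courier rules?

Self-accelerating decomposition temperature 24.9 °C meets the Category SR criterion (Self-Reactive), so the polymerization initiator is Category SR.
With flash point 31.2 °C (< 60 °C), the lamp oil falls in Category FL.
With flash point 40.6 °C (< 60 °C), the lamp oil falls in Category FL.
Category FL net quantity: (one 16 fl oz container = 473.6 mL) + (three 3.1 fl oz containers = 275.28 mL) = 748.88 mL.
748.88 mL ≤ 1 L (express courier limit, Category FL) — within limit.
Category SR quantity: two 200 kg packs = 400 kg.
400 kg ≤ 500 kg (express courier limit, Category SR) — within limit.
The segregation rule (Category FL with Category CG) does not apply to Category FL with Category SR.
Every hazard category is within its express courier limit and no segregation rule is violated.

Yes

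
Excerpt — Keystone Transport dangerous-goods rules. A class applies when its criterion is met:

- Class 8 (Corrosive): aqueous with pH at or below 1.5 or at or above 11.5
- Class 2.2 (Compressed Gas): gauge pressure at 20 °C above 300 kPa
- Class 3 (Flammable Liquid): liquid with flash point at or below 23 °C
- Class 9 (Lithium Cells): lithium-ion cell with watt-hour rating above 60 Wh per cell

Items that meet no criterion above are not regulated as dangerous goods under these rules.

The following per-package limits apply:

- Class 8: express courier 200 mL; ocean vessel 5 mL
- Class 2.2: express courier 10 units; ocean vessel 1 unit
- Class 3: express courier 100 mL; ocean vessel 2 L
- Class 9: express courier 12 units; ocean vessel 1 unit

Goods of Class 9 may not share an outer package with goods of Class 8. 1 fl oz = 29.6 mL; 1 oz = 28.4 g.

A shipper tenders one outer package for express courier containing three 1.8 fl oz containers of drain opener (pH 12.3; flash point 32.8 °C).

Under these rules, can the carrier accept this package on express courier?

pH 12.3 meets the Class 8 criterion (Corrosive), so the drain opener is Class 8.
Class 8 quantity: three 1.8 fl oz containers = 159.84 mL.
That is within the Class 8 express courier limit of 200 mL.

Yes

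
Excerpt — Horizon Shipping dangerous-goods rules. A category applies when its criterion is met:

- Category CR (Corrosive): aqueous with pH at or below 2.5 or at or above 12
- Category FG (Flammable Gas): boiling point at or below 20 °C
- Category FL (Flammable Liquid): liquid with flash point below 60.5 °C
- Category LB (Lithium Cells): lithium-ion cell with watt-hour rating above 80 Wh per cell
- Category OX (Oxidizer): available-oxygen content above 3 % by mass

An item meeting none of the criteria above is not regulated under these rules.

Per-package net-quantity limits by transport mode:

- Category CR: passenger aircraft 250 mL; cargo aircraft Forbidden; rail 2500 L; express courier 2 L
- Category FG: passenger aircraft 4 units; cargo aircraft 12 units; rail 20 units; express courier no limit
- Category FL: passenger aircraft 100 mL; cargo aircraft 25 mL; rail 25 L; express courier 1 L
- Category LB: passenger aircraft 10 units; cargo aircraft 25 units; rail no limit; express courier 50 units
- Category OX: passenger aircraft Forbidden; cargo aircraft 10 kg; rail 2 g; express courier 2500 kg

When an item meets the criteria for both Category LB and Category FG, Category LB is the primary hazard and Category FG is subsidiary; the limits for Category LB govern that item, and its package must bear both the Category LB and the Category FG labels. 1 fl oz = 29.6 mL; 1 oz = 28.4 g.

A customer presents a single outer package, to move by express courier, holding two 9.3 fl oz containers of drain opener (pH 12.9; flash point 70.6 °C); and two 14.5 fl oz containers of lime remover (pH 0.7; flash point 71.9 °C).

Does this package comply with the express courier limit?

Yes

The drain opener has pH 12.9, which is ≥ 12, so it is Category CR (Corrosive).
Lime remover: pH 0.7 ≤ 2.5 → Category CR (Corrosive).
Total Category CR: (two 9.3 fl oz containers = 550.56 mL) + (two 14.5 fl oz containers = 858.4 mL) = 1408.96 mL.
1408.96 mL ≤ 2 L (express courier limit, Category CR) — within limit.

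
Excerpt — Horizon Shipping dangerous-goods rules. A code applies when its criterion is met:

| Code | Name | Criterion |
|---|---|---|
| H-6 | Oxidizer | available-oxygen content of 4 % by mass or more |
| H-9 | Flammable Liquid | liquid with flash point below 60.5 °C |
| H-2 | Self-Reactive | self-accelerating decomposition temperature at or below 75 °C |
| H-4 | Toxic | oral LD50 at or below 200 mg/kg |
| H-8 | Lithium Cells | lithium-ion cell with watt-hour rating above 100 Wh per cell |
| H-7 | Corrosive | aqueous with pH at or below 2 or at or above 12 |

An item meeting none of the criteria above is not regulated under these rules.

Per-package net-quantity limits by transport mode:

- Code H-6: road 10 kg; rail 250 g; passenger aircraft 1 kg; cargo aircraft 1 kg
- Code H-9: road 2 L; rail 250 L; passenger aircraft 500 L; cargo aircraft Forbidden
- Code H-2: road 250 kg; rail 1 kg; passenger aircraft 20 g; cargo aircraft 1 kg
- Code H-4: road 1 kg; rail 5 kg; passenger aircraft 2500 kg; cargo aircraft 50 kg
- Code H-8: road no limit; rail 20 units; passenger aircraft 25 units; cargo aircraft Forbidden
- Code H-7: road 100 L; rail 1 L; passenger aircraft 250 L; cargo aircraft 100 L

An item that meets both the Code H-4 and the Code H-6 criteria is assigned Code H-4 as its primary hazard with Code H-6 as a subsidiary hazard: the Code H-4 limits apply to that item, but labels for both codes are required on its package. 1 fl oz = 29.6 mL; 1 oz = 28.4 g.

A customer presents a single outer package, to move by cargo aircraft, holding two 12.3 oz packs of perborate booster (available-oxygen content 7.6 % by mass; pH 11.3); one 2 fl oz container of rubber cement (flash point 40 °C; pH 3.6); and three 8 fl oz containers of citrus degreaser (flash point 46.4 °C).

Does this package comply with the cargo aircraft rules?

No

Perborate booster: available-oxygen content 7.6 % by mass ≥ 4 % by mass → Code H-6 (Oxidizer).
Flash point 40 °C meets the Code H-9 criterion (Flammable Liquid), so the rubber cement is Code H-9.
With flash point 46.4 °C (< 60.5 °C), the citrus degreaser falls in Code H-9.
Code H-9 net quantity: (one 2 fl oz container = 59.2 mL) + (three 8 fl oz containers = 710.4 mL) = 769.6 mL.
Code H-9 is Forbidden by cargo aircraft.
Code H-6 quantity: two 12.3 oz packs = 698.64 g.
698.64 g is within the cargo aircraft limit of 1 kg for Code H-6.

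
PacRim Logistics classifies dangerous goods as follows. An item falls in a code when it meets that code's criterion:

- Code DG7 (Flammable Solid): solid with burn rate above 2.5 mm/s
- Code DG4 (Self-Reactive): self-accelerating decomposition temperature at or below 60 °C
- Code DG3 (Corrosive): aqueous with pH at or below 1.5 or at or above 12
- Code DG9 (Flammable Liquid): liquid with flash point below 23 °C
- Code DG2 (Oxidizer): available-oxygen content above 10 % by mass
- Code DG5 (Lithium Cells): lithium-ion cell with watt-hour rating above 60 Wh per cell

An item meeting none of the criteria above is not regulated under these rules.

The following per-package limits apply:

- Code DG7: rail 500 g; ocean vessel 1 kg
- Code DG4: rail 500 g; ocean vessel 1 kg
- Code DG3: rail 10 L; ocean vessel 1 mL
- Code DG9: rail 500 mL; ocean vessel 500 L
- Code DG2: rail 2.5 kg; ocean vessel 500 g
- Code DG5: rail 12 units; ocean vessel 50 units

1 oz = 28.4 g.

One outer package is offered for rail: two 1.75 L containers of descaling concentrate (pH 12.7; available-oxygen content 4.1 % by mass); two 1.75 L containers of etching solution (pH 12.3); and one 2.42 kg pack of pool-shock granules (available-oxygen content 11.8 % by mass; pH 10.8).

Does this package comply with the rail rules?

The descaling concentrate has pH 12.7, which is ≥ 12, so it is Code DG3 (Corrosive).
pH 12.3 meets the Code DG3 criterion (Corrosive), so the etching solution is Code DG3.
Pool-shock granules: available-oxygen content 11.8 % by mass > 10 % by mass → Code DG2 (Oxidizer).
Code DG3 net quantity: (two 1.75 L containers = 3.5 L) + (two 1.75 L containers = 3.5 L) = 7 L.
7 L is within the rail limit of 10 L for Code DG3.
Code DG2 quantity: 2.42 kg.
2.42 kg ≤ 2.5 kg (rail limit, Code DG2) — within limit.
Every hazard code is within its rail limit and no segregation rule is violated.

Yes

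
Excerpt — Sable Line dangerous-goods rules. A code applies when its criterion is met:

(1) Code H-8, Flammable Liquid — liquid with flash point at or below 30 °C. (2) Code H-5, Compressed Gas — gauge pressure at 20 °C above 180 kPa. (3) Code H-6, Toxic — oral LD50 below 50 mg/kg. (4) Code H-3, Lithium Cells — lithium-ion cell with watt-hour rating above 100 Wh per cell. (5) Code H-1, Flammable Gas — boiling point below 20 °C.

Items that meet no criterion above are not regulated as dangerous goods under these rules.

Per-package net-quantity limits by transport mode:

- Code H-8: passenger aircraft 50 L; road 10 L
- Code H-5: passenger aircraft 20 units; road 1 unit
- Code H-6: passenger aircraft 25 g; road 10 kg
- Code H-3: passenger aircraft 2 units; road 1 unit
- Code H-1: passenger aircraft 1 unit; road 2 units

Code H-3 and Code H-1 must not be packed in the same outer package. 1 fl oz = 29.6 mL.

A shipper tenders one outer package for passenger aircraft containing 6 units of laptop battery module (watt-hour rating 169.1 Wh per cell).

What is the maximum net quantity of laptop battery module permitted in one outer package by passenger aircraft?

With watt-hour rating 169.1 Wh per cell (> 100 Wh per cell), the laptop battery module falls in Code H-3.
The passenger aircraft limit for Code H-3 is 2 units.

2 units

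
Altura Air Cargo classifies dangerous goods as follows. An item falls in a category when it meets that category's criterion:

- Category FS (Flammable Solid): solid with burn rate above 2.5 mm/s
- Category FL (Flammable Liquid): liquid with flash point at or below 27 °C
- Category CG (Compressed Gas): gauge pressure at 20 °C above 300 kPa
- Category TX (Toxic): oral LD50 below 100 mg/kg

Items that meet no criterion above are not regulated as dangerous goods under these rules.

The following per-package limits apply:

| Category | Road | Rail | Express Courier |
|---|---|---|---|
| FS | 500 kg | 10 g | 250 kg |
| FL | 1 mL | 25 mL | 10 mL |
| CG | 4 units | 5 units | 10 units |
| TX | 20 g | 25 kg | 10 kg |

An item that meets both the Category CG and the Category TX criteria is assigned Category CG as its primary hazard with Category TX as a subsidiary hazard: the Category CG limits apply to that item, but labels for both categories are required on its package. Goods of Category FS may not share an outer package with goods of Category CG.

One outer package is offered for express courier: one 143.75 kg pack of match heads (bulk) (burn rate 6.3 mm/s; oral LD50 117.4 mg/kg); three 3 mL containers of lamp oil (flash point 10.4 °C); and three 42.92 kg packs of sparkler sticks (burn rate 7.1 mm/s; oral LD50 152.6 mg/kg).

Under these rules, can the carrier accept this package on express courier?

No

The match heads (bulk) have burn rate 6.3 mm/s, which is > 2.5 mm/s, so they are Category FS (Flammable Solid).
The lamp oil has flash point 10.4 °C, which is ≤ 27 °C, so it is Category FL (Flammable Liquid).
Sparkler sticks: burn rate 7.1 mm/s > 2.5 mm/s → Category FS (Flammable Solid).
Total Category FS: 143.75 kg + (three 42.92 kg packs = 128.76 kg) = 272.51 kg.
272.51 kg > 250 kg (express courier limit, Category FS) — over the limit.
Category FL quantity: three 3 mL containers = 9 mL.
9 mL is within the express courier limit of 10 mL for Category FL.
The segregation rule (Category FS with Category CG) does not apply to Category FS with Category FL.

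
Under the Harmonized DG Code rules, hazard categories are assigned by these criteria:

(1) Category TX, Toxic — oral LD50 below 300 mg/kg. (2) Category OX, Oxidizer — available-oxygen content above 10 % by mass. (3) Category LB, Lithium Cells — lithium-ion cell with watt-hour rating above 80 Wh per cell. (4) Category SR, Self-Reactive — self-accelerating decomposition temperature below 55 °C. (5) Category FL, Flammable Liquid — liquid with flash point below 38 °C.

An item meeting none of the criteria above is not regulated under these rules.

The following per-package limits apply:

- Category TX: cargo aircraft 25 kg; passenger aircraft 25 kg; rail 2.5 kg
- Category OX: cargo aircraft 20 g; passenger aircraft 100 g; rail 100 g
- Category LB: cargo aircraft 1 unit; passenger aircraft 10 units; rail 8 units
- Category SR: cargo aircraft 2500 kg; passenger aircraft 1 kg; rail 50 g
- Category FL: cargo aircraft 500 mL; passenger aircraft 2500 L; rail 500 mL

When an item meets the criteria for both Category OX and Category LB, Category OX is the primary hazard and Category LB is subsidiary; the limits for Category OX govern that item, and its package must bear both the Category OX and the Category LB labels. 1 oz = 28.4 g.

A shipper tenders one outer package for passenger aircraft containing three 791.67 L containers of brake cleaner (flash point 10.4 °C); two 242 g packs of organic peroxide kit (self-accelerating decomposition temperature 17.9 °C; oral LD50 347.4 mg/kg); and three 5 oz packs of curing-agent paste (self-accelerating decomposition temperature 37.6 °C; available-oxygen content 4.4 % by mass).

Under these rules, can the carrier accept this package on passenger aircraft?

Yes

Brake cleaner: flash point 10.4 °C < 38 °C → Category FL (Flammable Liquid).
Self-accelerating decomposition temperature 17.9 °C meets the Category SR criterion (Self-Reactive), so the organic peroxide kit is Category SR.
Self-accelerating decomposition temperature 37.6 °C meets the Category SR criterion (Self-Reactive), so the curing-agent paste is Category SR.
Category SR net quantity: (two 242 g packs = 484 g) + (three 5 oz packs = 426 g) = 910 g.
910 g is within the passenger aircraft limit of 1 kg for Category SR.
Category FL quantity: three 791.67 L containers = 2375.01 L.
2375.01 L is within the passenger aircraft limit of 2500 L for Category FL.
Every hazard category is within its passenger aircraft limit and no segregation rule is violated.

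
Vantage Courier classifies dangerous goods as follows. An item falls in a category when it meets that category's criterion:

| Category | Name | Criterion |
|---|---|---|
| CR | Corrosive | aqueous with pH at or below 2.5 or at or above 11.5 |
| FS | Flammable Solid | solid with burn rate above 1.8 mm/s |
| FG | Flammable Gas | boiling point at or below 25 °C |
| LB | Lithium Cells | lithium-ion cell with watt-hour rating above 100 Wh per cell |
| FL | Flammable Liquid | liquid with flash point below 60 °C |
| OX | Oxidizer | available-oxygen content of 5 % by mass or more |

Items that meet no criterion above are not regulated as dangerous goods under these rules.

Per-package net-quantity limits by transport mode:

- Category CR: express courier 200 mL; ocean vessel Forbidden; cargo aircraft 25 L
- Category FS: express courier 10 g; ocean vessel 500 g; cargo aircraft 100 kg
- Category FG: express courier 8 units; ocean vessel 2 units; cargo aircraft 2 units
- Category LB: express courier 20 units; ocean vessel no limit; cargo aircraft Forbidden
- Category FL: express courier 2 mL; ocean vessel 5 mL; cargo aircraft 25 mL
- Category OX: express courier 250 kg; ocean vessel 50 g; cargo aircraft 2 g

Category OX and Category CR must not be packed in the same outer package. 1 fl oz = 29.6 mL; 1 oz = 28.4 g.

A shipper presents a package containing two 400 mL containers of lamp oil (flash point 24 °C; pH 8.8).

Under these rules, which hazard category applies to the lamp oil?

Category FL

Lamp oil: flash point 24 °C < 60 °C → Category FL (Flammable Liquid).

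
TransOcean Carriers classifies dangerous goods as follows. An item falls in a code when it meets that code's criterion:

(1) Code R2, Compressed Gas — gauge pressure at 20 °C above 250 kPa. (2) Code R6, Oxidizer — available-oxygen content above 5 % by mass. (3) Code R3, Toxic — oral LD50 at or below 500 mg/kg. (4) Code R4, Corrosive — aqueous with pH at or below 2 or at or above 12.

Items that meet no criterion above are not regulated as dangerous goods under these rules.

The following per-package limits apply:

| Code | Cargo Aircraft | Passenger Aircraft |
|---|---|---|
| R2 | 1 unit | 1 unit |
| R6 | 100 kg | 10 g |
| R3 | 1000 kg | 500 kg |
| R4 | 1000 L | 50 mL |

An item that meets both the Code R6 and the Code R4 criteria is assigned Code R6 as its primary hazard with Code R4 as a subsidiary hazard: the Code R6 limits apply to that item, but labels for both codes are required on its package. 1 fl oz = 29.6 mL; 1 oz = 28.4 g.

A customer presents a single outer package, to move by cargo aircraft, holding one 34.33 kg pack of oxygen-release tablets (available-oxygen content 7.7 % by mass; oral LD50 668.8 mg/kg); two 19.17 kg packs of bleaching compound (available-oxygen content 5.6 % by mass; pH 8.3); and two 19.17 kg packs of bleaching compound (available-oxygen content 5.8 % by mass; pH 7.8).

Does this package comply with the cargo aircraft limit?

No

With available-oxygen content 7.7 % by mass (> 5 % by mass), the oxygen-release tablets fall in Code R6.
With available-oxygen content 5.6 % by mass (> 5 % by mass), the bleaching compound falls in Code R6.
Available-oxygen content 5.8 % by mass meets the Code R6 criterion (Oxidizer), so the bleaching compound is Code R6.
Total Code R6: 34.33 kg + (two 19.17 kg packs = 38.34 kg) + (two 19.17 kg packs = 38.34 kg) = 111.01 kg.
111.01 kg exceeds the cargo aircraft limit of 100 kg for Code R6.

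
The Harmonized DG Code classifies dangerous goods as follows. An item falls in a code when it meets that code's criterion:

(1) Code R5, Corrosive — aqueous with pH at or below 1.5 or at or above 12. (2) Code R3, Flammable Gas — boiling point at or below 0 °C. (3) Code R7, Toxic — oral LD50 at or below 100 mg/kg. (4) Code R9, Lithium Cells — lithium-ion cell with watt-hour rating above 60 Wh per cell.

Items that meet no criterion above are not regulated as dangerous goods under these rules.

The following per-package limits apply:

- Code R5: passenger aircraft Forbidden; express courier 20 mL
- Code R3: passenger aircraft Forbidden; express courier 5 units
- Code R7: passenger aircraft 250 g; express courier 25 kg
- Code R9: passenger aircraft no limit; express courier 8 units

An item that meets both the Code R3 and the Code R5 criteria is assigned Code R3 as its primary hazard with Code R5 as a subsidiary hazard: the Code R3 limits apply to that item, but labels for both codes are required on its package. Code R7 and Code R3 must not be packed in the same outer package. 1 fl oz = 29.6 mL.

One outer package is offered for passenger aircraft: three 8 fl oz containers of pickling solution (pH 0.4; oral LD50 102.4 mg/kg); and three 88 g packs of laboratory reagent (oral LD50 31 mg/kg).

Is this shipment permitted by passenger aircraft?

The pickling solution has pH 0.4, which is ≤ 1.5, so it is Code R5 (Corrosive).
The laboratory reagent has oral LD50 31 mg/kg, which is ≤ 100 mg/kg, so it is Code R7 (Toxic).
Code R5 quantity: three 8 fl oz containers = 710.4 mL.
By passenger aircraft, Code R5 is Forbidden regardless of quantity.
Code R7 quantity: three 88 g packs = 264 g.
264 g > 250 g (passenger aircraft limit, Code R7) — over the limit.
The segregation rule (Code R7 with Code R3) does not apply to Code R5 with Code R7.

No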